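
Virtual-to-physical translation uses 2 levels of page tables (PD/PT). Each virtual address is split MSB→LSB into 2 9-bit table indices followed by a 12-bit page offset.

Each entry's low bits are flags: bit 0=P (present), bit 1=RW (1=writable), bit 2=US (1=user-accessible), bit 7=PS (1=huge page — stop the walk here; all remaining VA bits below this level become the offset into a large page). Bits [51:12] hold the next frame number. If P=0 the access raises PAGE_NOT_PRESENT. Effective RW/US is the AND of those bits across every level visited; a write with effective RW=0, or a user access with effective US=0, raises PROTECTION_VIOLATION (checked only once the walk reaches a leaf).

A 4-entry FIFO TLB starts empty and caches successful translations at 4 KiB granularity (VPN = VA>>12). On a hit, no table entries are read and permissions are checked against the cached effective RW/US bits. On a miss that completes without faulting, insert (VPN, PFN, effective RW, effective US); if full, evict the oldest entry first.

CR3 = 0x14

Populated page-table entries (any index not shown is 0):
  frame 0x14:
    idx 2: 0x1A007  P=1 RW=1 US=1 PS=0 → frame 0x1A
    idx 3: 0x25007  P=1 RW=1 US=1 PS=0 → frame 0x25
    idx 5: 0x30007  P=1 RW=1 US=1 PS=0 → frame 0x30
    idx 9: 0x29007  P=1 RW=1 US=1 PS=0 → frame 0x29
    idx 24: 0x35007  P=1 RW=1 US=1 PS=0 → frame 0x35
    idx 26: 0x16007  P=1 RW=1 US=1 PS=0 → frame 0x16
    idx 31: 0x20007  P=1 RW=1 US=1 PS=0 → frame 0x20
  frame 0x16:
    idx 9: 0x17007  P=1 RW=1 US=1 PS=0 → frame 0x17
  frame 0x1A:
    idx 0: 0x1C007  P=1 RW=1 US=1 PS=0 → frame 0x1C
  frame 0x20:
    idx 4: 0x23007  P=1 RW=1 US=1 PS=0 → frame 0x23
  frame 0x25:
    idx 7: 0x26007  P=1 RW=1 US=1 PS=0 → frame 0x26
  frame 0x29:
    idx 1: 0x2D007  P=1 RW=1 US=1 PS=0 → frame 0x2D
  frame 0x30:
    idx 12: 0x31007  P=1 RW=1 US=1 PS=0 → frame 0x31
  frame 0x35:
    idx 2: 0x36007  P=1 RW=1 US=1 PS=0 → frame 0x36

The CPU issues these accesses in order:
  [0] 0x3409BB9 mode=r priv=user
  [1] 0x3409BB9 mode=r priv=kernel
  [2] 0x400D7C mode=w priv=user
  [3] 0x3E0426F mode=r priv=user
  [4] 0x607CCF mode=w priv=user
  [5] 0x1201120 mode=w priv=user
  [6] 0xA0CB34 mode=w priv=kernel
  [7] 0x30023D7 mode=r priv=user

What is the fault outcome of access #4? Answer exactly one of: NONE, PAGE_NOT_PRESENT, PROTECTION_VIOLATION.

Trace:
#0 VA=0x3409BB9 (r,user):
  [0] read 0x14 idx=26: raw=0x16007 flags P=1 W=1 U=1 S=0
  [1] read 0x16 idx=9: raw=0x17007 flags P=1 W=1 U=1 S=0
  → PA=0x17BB9  (2 entries read)
#1 VA=0x3409BB9 (r,kernel):
  TLB hit vpn=0x3409 → PA=0x17BB9
#2 VA=0x400D7C (w,user):
  [0] read 0x14 idx=2: raw=0x1A007 flags P=1 W=1 U=1 S=0
  [1] read 0x1A idx=0: raw=0x1C007 flags P=1 W=1 U=1 S=0
  → PA=0x1CD7C  (2 entries read)
#3 VA=0x3E0426F (r,user):
  [0] read 0x14 idx=31: raw=0x20007 flags P=1 W=1 U=1 S=0
  [1] read 0x20 idx=4: raw=0x23007 flags P=1 W=1 U=1 S=0
  → PA=0x2326F  (2 entries read)
#4 VA=0x607CCF (w,user):
  [0] read 0x14 idx=3: raw=0x25007 flags P=1 W=1 U=1 S=0
  [1] read 0x25 idx=7: raw=0x26007 flags P=1 W=1 U=1 S=0
  → PA=0x26CCF  (2 entries read)
#5 VA=0x1201120 (w,user):
  [0] read 0x14 idx=9: raw=0x29007 flags P=1 W=1 U=1 S=0
  [1] read 0x29 idx=1: raw=0x2D007 flags P=1 W=1 U=1 S=0
  → PA=0x2D120  (2 entries read)
#6 VA=0xA0CB34 (w,kernel):
  [0] read 0x14 idx=5: raw=0x30007 flags P=1 W=1 U=1 S=0
  [1] read 0x30 idx=12: raw=0x31007 flags P=1 W=1 U=1 S=0
  → PA=0x31B34  (2 entries read)
#7 VA=0x30023D7 (r,user):
  [0] read 0x14 idx=24: raw=0x35007 flags P=1 W=1 U=1 S=0
  [1] read 0x35 idx=2: raw=0x36007 flags P=1 W=1 U=1 S=0
  → PA=0x363D7  (2 entries read)

Access #4 fault: NONE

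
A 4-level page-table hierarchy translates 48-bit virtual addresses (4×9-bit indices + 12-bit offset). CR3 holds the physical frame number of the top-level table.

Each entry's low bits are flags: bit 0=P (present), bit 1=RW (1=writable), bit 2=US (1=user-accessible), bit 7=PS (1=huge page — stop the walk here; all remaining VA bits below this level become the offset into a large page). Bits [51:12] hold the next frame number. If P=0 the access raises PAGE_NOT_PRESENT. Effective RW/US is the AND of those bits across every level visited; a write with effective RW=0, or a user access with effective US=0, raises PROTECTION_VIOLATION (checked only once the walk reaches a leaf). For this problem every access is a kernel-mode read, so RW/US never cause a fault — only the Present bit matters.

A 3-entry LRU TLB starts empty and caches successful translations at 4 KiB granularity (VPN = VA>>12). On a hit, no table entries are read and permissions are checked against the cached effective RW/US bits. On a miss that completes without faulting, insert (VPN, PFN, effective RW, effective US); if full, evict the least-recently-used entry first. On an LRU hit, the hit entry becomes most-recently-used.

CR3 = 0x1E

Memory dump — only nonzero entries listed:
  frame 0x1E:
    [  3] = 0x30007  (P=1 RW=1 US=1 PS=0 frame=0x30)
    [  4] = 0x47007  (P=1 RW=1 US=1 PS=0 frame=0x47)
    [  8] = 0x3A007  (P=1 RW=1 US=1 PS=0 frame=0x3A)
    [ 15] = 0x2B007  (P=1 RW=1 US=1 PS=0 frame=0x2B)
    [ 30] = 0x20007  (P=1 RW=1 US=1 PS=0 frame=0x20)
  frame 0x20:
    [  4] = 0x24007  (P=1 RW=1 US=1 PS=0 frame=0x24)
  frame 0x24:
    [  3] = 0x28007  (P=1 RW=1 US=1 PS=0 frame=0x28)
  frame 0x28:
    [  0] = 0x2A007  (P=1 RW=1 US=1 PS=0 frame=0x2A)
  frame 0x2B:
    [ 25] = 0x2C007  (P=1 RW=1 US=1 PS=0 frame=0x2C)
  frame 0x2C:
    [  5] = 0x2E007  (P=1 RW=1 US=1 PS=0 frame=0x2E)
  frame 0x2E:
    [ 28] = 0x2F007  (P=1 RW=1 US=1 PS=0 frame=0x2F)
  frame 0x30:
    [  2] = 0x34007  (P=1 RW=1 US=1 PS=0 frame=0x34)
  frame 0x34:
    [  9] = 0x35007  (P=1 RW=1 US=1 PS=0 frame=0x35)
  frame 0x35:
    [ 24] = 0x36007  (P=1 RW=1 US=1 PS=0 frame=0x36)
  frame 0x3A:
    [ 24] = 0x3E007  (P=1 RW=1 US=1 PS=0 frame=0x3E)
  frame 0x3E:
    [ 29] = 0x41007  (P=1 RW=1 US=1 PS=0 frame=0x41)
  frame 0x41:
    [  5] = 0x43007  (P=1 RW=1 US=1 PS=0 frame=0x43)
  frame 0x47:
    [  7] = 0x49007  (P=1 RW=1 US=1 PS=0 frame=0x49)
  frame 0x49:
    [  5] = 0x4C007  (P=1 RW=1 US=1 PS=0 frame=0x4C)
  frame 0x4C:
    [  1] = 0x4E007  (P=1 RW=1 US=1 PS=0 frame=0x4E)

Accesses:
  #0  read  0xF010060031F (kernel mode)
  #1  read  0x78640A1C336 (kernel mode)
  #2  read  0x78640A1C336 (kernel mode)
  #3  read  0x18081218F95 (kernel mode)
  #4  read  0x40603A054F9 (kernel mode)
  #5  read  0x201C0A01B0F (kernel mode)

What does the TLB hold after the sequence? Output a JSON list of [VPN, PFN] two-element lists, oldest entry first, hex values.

Trace:
#0 VA=0xF010060031F (r,kernel):
  L0 @0x1E[30] → 0x20007  P=1,RW=1,US=1,PS=0
  L1 @0x20[4] → 0x24007  P=1,RW=1,US=1,PS=0
  L2 @0x24[3] → 0x28007  P=1,RW=1,US=1,PS=0
  L3 @0x28[0] → 0x2A007  P=1,RW=1,US=1,PS=0
  ✓ 0x2A31F  — 4 lookups
#1 VA=0x78640A1C336 (r,kernel):
  L0 @0x1E[15] → 0x2B007  P=1,RW=1,US=1,PS=0
  L1 @0x2B[25] → 0x2C007  P=1,RW=1,US=1,PS=0
  L2 @0x2C[5] → 0x2E007  P=1,RW=1,US=1,PS=0
  L3 @0x2E[28] → 0x2F007  P=1,RW=1,US=1,PS=0
  ✓ 0x2F336  — 4 lookups
#2 VA=0x78640A1C336 (r,kernel):
  TLB hit vpn=0x78640A1C → PA=0x2F336
#3 VA=0x18081218F95 (r,kernel):
  L0 @0x1E[3] → 0x30007  P=1,RW=1,US=1,PS=0
  L1 @0x30[2] → 0x34007  P=1,RW=1,US=1,PS=0
  L2 @0x34[9] → 0x35007  P=1,RW=1,US=1,PS=0
  L3 @0x35[24] → 0x36007  P=1,RW=1,US=1,PS=0
  ✓ 0x36F95  — 4 lookups
#4 VA=0x40603A054F9 (r,kernel):
  L0 @0x1E[8] → 0x3A007  P=1,RW=1,US=1,PS=0
  L1 @0x3A[24] → 0x3E007  P=1,RW=1,US=1,PS=0
  L2 @0x3E[29] → 0x41007  P=1,RW=1,US=1,PS=0
  L3 @0x41[5] → 0x43007  P=1,RW=1,US=1,PS=0
  ✓ 0x434F9  — 4 lookups
#5 VA=0x201C0A01B0F (r,kernel):
  L0 @0x1E[4] → 0x47007  P=1,RW=1,US=1,PS=0
  L1 @0x47[7] → 0x49007  P=1,RW=1,US=1,PS=0
  L2 @0x49[5] → 0x4C007  P=1,RW=1,US=1,PS=0
  L3 @0x4C[1] → 0x4E007  P=1,RW=1,US=1,PS=0
  ✓ 0x4EB0F  — 4 lookups

TLB: [["0x18081218", "0x36"], ["0x40603A05", "0x43"], ["0x201C0A01", "0x4E"]]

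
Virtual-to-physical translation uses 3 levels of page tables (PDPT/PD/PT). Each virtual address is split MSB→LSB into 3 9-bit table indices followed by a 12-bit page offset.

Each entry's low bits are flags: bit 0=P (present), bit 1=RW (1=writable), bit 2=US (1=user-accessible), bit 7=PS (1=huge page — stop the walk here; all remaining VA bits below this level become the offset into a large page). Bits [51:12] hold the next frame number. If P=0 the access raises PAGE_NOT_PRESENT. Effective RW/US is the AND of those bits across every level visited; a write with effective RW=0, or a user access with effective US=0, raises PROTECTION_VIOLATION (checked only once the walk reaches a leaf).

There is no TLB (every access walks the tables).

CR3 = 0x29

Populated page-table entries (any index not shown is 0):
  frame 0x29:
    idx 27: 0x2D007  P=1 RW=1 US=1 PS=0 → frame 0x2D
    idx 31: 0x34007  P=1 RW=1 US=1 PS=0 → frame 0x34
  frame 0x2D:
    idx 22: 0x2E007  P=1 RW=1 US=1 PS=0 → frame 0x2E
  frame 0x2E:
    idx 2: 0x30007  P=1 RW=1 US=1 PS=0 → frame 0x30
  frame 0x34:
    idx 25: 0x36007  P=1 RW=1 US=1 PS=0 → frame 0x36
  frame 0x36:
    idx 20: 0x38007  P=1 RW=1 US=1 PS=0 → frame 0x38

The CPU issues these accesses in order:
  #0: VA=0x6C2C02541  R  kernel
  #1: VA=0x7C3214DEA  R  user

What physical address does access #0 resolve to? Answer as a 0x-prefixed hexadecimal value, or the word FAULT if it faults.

Trace:
#0 VA=0x6C2C02541 (r,kernel):
  L0 @0x29[27] → 0x2D007  P=1,RW=1,US=1,PS=0
  L1 @0x2D[22] → 0x2E007  P=1,RW=1,US=1,PS=0
  L2 @0x2E[2] → 0x30007  P=1,RW=1,US=1,PS=0
  ⇒ phys 0x30541  [3 reads]
#1 VA=0x7C3214DEA (r,user):
  L0 @0x29[31] → 0x34007  P=1,RW=1,US=1,PS=0
  L1 @0x34[25] → 0x36007  P=1,RW=1,US=1,PS=0
  L2 @0x36[20] → 0x38007  P=1,RW=1,US=1,PS=0
  ⇒ phys 0x38DEA  [3 reads]

Access #0 PA: 0x30541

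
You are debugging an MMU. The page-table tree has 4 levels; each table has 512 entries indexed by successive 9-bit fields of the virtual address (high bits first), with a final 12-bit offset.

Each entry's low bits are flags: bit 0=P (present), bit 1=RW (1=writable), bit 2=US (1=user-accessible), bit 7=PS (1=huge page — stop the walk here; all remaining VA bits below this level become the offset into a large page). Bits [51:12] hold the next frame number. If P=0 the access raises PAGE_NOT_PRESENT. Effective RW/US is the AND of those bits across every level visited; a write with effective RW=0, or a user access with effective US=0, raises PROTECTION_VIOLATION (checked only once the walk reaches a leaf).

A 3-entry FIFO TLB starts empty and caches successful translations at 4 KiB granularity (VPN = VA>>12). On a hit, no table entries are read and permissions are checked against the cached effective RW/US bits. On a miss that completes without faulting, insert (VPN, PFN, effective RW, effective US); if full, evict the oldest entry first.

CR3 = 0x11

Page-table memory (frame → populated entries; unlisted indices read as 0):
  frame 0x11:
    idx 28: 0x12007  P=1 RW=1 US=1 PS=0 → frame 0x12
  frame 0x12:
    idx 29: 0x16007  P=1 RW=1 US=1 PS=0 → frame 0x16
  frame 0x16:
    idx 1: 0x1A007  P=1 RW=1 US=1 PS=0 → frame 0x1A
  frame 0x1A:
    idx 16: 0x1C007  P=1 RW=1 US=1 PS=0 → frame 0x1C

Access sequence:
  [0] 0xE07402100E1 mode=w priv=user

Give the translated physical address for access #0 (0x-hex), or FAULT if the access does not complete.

Trace:
#0 VA=0xE07402100E1 (w,user):
  L0 @0x11[28] → 0x12007  P=1,RW=1,US=1,PS=0
  L1 @0x12[29] → 0x16007  P=1,RW=1,US=1,PS=0
  L2 @0x16[1] → 0x1A007  P=1,RW=1,US=1,PS=0
  L3 @0x1A[16] → 0x1C007  P=1,RW=1,US=1,PS=0
  → PA=0x1C0E1  (4 entries read)

Access #0 PA: 0x1C0E1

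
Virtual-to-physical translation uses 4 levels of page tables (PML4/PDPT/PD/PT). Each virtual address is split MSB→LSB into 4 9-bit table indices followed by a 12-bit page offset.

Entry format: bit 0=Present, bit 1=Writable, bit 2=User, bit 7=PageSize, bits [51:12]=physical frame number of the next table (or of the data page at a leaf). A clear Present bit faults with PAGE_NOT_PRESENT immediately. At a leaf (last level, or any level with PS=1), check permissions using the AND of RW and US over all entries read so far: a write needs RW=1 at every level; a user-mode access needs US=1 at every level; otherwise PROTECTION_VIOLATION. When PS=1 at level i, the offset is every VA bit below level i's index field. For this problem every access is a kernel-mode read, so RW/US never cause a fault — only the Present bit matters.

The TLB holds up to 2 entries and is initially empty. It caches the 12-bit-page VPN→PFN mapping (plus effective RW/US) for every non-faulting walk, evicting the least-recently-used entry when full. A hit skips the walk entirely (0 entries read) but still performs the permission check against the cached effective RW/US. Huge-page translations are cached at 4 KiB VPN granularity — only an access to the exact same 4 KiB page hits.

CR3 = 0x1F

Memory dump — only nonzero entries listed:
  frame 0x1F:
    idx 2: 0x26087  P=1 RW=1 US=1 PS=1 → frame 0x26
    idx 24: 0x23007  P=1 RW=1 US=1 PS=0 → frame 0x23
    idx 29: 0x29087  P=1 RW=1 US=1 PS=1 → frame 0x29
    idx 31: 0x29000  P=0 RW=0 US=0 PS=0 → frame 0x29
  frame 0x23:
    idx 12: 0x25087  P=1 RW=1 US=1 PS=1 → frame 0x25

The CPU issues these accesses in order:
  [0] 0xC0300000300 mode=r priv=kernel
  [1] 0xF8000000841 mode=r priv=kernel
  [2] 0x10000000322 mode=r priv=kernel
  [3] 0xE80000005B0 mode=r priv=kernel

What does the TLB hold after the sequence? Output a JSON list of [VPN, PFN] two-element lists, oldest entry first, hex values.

Walk each access:
#0 VA=0xC0300000300 (r,kernel):
  lvl0: tbl 0x1F, slot 24 ⇒ 0x23007 (P1/RW1/US1/PS0)
  lvl1: tbl 0x23, slot 12 ⇒ 0x25087 (P1/RW1/US1/PS1)
  ⇒ phys 0x25300 (huge @L1)  [2 reads]
#1 VA=0xF8000000841 (r,kernel):
  lvl0: tbl 0x1F, slot 31 ⇒ 0x29000 (P0/RW0/US0/PS0)
  ✗ PAGE_NOT_PRESENT  [1 reads]
#2 VA=0x10000000322 (r,kernel):
  lvl0: tbl 0x1F, slot 2 ⇒ 0x26087 (P1/RW1/US1/PS1)
  ⇒ phys 0x26322 (huge @L0)  [1 reads]
#3 VA=0xE80000005B0 (r,kernel):
  lvl0: tbl 0x1F, slot 29 ⇒ 0x29087 (P1/RW1/US1/PS1)
  ⇒ phys 0x295B0 (huge @L0)  [1 reads]

TLB: [["0x10000000", "0x26"], ["0xE8000000", "0x29"]]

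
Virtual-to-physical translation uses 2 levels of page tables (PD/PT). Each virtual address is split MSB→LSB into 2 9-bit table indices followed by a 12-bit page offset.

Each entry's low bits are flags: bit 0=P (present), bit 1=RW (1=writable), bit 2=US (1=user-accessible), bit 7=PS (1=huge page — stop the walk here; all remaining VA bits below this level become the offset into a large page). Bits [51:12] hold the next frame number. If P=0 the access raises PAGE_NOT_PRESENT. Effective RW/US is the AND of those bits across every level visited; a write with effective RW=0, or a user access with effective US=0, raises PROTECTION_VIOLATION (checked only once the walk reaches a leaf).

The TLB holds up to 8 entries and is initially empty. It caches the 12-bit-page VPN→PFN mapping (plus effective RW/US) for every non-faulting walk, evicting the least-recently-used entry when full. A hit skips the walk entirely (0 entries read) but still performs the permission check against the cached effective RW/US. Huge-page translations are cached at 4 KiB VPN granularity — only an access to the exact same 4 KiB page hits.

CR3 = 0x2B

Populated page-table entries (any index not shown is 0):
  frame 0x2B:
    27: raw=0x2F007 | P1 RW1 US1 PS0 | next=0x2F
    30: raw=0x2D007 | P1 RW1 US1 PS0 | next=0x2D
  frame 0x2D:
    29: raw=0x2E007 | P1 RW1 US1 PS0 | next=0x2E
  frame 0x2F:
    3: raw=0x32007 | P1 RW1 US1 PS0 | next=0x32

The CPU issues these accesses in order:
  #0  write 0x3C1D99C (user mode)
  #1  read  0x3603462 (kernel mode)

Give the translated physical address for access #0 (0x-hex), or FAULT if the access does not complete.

Walk each access:
#0 VA=0x3C1D99C (w,user):
  L0: frame=0x2B idx=30 entry=0x2D007 [P=1 RW=1 US=1 PS=0]
  L1: frame=0x2D idx=29 entry=0x2E007 [P=1 RW=1 US=1 PS=0]
  ⇒ phys 0x2E99C  [2 reads]
#1 VA=0x3603462 (r,kernel):
  L0: frame=0x2B idx=27 entry=0x2F007 [P=1 RW=1 US=1 PS=0]
  L1: frame=0x2F idx=3 entry=0x32007 [P=1 RW=1 US=1 PS=0]
  ⇒ phys 0x32462  [2 reads]

Access #0 PA: 0x2E99C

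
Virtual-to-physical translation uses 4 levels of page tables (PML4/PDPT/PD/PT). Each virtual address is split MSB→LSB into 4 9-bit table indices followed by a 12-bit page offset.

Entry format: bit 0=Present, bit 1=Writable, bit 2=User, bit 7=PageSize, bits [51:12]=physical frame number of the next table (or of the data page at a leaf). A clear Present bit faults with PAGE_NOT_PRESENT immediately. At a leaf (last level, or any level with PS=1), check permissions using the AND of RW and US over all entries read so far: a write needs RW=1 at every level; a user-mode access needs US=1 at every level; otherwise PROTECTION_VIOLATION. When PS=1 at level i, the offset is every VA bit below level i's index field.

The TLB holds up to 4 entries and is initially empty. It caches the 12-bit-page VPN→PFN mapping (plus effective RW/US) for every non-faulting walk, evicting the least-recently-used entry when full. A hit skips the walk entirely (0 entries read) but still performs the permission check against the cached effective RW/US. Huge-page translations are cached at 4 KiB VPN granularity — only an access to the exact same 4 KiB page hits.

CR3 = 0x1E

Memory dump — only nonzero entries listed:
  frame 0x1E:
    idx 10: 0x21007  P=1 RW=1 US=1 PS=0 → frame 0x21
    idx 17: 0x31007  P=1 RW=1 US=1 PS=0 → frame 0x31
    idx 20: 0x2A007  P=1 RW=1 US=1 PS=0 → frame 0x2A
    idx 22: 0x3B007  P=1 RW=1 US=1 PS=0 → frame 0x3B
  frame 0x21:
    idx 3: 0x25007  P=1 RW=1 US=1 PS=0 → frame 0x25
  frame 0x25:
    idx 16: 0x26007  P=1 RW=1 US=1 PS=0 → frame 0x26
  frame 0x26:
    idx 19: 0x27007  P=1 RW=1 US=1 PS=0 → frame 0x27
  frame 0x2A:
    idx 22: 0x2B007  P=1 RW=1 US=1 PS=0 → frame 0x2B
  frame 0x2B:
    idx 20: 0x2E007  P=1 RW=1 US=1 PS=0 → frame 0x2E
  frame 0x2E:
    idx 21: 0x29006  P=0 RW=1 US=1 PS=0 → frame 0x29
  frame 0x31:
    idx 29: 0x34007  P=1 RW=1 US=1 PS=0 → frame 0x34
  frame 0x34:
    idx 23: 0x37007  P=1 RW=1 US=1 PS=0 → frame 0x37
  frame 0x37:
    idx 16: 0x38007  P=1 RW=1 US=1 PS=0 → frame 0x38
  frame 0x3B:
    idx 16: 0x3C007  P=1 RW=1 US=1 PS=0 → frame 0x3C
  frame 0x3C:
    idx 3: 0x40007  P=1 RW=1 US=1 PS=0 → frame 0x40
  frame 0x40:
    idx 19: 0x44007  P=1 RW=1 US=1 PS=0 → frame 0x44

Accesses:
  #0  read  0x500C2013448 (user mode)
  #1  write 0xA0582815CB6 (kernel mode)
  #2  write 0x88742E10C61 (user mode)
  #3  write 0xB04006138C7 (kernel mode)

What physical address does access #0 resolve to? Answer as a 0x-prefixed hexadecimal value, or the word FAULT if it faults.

Walk each access:
#0 VA=0x500C2013448 (r,user):
  L0 @0x1E[10] → 0x21007  P=1,RW=1,US=1,PS=0
  L1 @0x21[3] → 0x25007  P=1,RW=1,US=1,PS=0
  L2 @0x25[16] → 0x26007  P=1,RW=1,US=1,PS=0
  L3 @0x26[19] → 0x27007  P=1,RW=1,US=1,PS=0
  ✓ 0x27448  — 4 lookups
#1 VA=0xA0582815CB6 (w,kernel):
  L0 @0x1E[20] → 0x2A007  P=1,RW=1,US=1,PS=0
  L1 @0x2A[22] → 0x2B007  P=1,RW=1,US=1,PS=0
  L2 @0x2B[20] → 0x2E007  P=1,RW=1,US=1,PS=0
  L3 @0x2E[21] → 0x29006  P=0,RW=1,US=1,PS=0
  ⇒ fault: PAGE_NOT_PRESENT  — 4 lookups
#2 VA=0x88742E10C61 (w,user):
  L0 @0x1E[17] → 0x31007  P=1,RW=1,US=1,PS=0
  L1 @0x31[29] → 0x34007  P=1,RW=1,US=1,PS=0
  L2 @0x34[23] → 0x37007  P=1,RW=1,US=1,PS=0
  L3 @0x37[16] → 0x38007  P=1,RW=1,US=1,PS=0
  ✓ 0x38C61  — 4 lookups
#3 VA=0xB04006138C7 (w,kernel):
  L0 @0x1E[22] → 0x3B007  P=1,RW=1,US=1,PS=0
  L1 @0x3B[16] → 0x3C007  P=1,RW=1,US=1,PS=0
  L2 @0x3C[3] → 0x40007  P=1,RW=1,US=1,PS=0
  L3 @0x40[19] → 0x44007  P=1,RW=1,US=1,PS=0
  ✓ 0x448C7  — 4 lookups

Access #0 PA: 0x27448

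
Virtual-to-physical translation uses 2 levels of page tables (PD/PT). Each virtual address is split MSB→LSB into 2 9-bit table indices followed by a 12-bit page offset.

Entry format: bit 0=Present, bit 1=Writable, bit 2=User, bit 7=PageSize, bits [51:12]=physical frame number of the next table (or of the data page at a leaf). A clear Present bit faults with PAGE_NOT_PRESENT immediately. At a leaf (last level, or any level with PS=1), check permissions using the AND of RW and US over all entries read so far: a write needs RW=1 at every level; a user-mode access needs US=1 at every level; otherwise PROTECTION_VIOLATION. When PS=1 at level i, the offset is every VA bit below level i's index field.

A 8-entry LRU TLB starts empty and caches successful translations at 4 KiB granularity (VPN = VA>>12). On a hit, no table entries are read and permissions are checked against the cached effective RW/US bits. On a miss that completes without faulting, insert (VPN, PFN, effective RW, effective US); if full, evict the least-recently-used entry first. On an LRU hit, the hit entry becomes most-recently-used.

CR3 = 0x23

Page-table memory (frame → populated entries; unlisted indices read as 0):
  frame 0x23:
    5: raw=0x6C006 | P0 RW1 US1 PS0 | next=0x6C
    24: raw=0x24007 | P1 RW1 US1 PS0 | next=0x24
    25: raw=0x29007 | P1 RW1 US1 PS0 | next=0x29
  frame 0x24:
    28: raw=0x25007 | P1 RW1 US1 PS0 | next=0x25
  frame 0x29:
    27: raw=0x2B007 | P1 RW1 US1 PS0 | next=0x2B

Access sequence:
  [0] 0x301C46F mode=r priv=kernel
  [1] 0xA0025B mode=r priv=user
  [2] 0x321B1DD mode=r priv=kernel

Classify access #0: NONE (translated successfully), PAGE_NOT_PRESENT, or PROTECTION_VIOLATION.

Per-access translation:
#0 VA=0x301C46F (r,kernel):
  L0: frame=0x23 idx=24 entry=0x24007 [P=1 RW=1 US=1 PS=0]
  L1: frame=0x24 idx=28 entry=0x25007 [P=1 RW=1 US=1 PS=0]
  ✓ 0x2546F  — 2 lookups
#1 VA=0xA0025B (r,user):
  L0: frame=0x23 idx=5 entry=0x6C006 [P=0 RW=1 US=1 PS=0]
  ⇒ fault: PAGE_NOT_PRESENT  — 1 lookups
#2 VA=0x321B1DD (r,kernel):
  L0: frame=0x23 idx=25 entry=0x29007 [P=1 RW=1 US=1 PS=0]
  L1: frame=0x29 idx=27 entry=0x2B007 [P=1 RW=1 US=1 PS=0]
  ✓ 0x2B1DD  — 2 lookups

Access #0 fault: NONE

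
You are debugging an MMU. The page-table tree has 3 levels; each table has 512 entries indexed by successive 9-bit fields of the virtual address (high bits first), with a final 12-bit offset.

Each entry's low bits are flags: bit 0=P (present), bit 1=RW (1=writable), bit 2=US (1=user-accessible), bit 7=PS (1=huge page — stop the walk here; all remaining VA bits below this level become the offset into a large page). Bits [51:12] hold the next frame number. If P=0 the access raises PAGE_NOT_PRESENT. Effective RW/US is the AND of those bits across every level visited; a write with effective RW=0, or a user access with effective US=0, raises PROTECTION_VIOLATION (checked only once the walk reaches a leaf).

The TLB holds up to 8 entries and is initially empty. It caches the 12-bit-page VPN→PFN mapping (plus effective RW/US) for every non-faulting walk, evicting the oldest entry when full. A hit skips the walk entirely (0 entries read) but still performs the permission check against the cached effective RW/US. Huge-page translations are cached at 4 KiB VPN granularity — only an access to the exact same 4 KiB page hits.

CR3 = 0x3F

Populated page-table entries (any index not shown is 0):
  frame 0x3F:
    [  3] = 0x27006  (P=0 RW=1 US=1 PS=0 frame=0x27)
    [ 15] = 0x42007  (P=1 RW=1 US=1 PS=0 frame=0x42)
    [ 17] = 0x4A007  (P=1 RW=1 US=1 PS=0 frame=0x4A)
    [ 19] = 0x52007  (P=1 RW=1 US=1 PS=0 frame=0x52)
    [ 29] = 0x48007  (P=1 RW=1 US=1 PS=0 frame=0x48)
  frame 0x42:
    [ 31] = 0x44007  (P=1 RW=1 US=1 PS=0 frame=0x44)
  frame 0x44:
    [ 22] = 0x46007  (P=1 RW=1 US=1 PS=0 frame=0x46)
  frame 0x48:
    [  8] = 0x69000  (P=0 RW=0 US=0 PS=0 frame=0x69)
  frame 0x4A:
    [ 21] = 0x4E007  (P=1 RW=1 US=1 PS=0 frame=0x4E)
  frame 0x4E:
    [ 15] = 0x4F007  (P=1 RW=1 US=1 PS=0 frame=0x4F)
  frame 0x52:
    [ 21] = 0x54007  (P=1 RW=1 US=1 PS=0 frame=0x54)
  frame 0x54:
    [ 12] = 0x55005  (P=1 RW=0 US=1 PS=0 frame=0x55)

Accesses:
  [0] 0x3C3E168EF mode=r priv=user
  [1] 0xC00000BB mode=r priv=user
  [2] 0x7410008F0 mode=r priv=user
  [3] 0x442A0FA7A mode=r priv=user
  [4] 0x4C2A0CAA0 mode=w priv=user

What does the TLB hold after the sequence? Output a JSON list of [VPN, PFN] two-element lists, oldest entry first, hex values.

Per-access translation:
#0 VA=0x3C3E168EF (r,user):
  lvl0: tbl 0x3F, slot 15 ⇒ 0x42007 (P1/RW1/US1/PS0)
  lvl1: tbl 0x42, slot 31 ⇒ 0x44007 (P1/RW1/US1/PS0)
  lvl2: tbl 0x44, slot 22 ⇒ 0x46007 (P1/RW1/US1/PS0)
  ⇒ phys 0x468EF  [3 reads]
#1 VA=0xC00000BB (r,user):
  lvl0: tbl 0x3F, slot 3 ⇒ 0x27006 (P0/RW1/US1/PS0)
  → PAGE_NOT_PRESENT  (1 entries read)
#2 VA=0x7410008F0 (r,user):
  lvl0: tbl 0x3F, slot 29 ⇒ 0x48007 (P1/RW1/US1/PS0)
  lvl1: tbl 0x48, slot 8 ⇒ 0x69000 (P0/RW0/US0/PS0)
  → PAGE_NOT_PRESENT  (2 entries read)
#3 VA=0x442A0FA7A (r,user):
  lvl0: tbl 0x3F, slot 17 ⇒ 0x4A007 (P1/RW1/US1/PS0)
  lvl1: tbl 0x4A, slot 21 ⇒ 0x4E007 (P1/RW1/US1/PS0)
  lvl2: tbl 0x4E, slot 15 ⇒ 0x4F007 (P1/RW1/US1/PS0)
  ⇒ phys 0x4FA7A  [3 reads]
#4 VA=0x4C2A0CAA0 (w,user):
  lvl0: tbl 0x3F, slot 19 ⇒ 0x52007 (P1/RW1/US1/PS0)
  lvl1: tbl 0x52, slot 21 ⇒ 0x54007 (P1/RW1/US1/PS0)
  lvl2: tbl 0x54, slot 12 ⇒ 0x55005 (P1/RW0/US1/PS0)
  → PROTECTION_VIOLATION  (3 entries read)

TLB: [["0x3C3E16", "0x46"], ["0x442A0F", "0x4F"]]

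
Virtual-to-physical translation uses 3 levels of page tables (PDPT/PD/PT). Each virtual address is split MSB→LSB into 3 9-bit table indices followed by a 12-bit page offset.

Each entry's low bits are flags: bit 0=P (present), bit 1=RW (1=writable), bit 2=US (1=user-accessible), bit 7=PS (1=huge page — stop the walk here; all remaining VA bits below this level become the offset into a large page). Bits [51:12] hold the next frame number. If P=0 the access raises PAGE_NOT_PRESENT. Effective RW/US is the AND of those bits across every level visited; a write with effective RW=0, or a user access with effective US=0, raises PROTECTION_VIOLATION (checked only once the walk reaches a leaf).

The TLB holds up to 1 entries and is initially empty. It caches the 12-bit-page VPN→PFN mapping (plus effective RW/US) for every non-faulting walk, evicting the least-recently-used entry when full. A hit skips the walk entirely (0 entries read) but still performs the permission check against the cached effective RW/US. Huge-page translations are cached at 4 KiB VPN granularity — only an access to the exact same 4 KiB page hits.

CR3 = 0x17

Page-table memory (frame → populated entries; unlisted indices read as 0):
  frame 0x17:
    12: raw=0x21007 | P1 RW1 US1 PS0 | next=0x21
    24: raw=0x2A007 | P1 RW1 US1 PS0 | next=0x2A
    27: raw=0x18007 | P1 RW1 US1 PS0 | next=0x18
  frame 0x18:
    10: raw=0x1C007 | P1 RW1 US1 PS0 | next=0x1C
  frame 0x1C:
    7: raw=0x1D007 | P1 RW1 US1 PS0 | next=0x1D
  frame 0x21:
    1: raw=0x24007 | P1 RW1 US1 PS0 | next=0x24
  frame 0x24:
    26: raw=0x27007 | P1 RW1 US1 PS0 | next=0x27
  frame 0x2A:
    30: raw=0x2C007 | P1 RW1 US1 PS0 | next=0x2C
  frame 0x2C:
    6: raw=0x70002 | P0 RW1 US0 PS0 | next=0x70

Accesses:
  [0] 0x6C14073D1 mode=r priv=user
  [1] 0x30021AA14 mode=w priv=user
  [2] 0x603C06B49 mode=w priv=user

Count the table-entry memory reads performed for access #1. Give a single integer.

Walk each access:
#0 VA=0x6C14073D1 (r,user):
  L0 @0x17[27] → 0x18007  P=1,RW=1,US=1,PS=0
  L1 @0x18[10] → 0x1C007  P=1,RW=1,US=1,PS=0
  L2 @0x1C[7] → 0x1D007  P=1,RW=1,US=1,PS=0
  ✓ 0x1D3D1  — 3 lookups
#1 VA=0x30021AA14 (w,user):
  L0 @0x17[12] → 0x21007  P=1,RW=1,US=1,PS=0
  L1 @0x21[1] → 0x24007  P=1,RW=1,US=1,PS=0
  L2 @0x24[26] → 0x27007  P=1,RW=1,US=1,PS=0
  ✓ 0x27A14  — 3 lookups
#2 VA=0x603C06B49 (w,user):
  L0 @0x17[24] → 0x2A007  P=1,RW=1,US=1,PS=0
  L1 @0x2A[30] → 0x2C007  P=1,RW=1,US=1,PS=0
  L2 @0x2C[6] → 0x70002  P=0,RW=1,US=0,PS=0
  ✗ PAGE_NOT_PRESENT  [3 reads]

Entries read for #1: 3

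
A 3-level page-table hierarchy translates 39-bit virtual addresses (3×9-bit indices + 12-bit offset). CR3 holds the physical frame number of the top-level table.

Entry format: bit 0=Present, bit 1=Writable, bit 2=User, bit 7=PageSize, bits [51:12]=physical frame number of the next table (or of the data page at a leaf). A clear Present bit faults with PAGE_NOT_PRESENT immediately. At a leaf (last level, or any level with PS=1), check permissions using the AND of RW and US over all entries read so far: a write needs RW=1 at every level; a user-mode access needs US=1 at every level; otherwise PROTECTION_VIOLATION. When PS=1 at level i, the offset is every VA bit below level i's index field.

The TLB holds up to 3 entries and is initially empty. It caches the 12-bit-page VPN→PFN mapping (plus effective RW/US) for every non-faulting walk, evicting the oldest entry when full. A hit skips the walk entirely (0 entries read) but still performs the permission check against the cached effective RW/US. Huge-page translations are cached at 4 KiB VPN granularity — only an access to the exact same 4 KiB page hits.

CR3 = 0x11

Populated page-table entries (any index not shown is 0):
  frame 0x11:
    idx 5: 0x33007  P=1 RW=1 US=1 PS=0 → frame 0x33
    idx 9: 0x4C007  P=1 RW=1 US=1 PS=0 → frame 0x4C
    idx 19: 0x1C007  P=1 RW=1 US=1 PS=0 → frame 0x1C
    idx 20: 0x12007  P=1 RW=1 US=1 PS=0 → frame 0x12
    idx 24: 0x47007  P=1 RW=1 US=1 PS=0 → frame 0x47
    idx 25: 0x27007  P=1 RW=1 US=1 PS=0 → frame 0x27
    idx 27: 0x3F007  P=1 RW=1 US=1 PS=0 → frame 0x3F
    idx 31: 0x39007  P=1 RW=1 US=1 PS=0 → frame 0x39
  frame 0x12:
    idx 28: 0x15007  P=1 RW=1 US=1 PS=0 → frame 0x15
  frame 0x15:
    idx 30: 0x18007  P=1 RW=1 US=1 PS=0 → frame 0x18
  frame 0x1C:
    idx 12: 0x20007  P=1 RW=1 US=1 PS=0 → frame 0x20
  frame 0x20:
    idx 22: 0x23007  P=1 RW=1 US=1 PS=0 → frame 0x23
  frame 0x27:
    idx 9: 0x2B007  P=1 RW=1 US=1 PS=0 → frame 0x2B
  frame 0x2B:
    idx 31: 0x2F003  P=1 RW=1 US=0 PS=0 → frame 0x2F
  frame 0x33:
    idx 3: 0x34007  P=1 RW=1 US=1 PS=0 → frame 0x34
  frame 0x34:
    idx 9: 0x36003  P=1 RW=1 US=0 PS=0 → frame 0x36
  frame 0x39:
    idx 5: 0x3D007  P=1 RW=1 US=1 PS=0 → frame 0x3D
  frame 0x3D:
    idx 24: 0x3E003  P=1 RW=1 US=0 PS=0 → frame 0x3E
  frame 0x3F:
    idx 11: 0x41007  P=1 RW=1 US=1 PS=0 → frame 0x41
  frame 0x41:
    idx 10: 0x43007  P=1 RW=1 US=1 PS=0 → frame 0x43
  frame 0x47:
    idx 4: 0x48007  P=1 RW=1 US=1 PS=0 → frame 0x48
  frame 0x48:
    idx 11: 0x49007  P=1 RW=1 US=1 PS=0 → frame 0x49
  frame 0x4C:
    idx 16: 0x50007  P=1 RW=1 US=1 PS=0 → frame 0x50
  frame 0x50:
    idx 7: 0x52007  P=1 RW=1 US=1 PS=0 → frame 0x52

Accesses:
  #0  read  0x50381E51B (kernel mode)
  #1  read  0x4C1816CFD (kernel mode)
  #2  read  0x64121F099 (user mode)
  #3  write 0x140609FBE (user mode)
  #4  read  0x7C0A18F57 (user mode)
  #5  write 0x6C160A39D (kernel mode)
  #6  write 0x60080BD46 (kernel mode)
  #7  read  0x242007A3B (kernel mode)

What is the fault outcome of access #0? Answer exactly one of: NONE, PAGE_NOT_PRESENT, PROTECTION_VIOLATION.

Per-access translation:
#0 VA=0x50381E51B (r,kernel):
  lvl0: tbl 0x11, slot 20 ⇒ 0x12007 (P1/RW1/US1/PS0)
  lvl1: tbl 0x12, slot 28 ⇒ 0x15007 (P1/RW1/US1/PS0)
  lvl2: tbl 0x15, slot 30 ⇒ 0x18007 (P1/RW1/US1/PS0)
  ✓ 0x1851B  — 3 lookups
#1 VA=0x4C1816CFD (r,kernel):
  lvl0: tbl 0x11, slot 19 ⇒ 0x1C007 (P1/RW1/US1/PS0)
  lvl1: tbl 0x1C, slot 12 ⇒ 0x20007 (P1/RW1/US1/PS0)
  lvl2: tbl 0x20, slot 22 ⇒ 0x23007 (P1/RW1/US1/PS0)
  ✓ 0x23CFD  — 3 lookups
#2 VA=0x64121F099 (r,user):
  lvl0: tbl 0x11, slot 25 ⇒ 0x27007 (P1/RW1/US1/PS0)
  lvl1: tbl 0x27, slot 9 ⇒ 0x2B007 (P1/RW1/US1/PS0)
  lvl2: tbl 0x2B, slot 31 ⇒ 0x2F003 (P1/RW1/US0/PS0)
  → PROTECTION_VIOLATION  (3 entries read)
#3 VA=0x140609FBE (w,user):
  lvl0: tbl 0x11, slot 5 ⇒ 0x33007 (P1/RW1/US1/PS0)
  lvl1: tbl 0x33, slot 3 ⇒ 0x34007 (P1/RW1/US1/PS0)
  lvl2: tbl 0x34, slot 9 ⇒ 0x36003 (P1/RW1/US0/PS0)
  → PROTECTION_VIOLATION  (3 entries read)
#4 VA=0x7C0A18F57 (r,user):
  lvl0: tbl 0x11, slot 31 ⇒ 0x39007 (P1/RW1/US1/PS0)
  lvl1: tbl 0x39, slot 5 ⇒ 0x3D007 (P1/RW1/US1/PS0)
  lvl2: tbl 0x3D, slot 24 ⇒ 0x3E003 (P1/RW1/US0/PS0)
  → PROTECTION_VIOLATION  (3 entries read)
#5 VA=0x6C160A39D (w,kernel):
  lvl0: tbl 0x11, slot 27 ⇒ 0x3F007 (P1/RW1/US1/PS0)
  lvl1: tbl 0x3F, slot 11 ⇒ 0x41007 (P1/RW1/US1/PS0)
  lvl2: tbl 0x41, slot 10 ⇒ 0x43007 (P1/RW1/US1/PS0)
  ✓ 0x4339D  — 3 lookups
#6 VA=0x60080BD46 (w,kernel):
  lvl0: tbl 0x11, slot 24 ⇒ 0x47007 (P1/RW1/US1/PS0)
  lvl1: tbl 0x47, slot 4 ⇒ 0x48007 (P1/RW1/US1/PS0)
  lvl2: tbl 0x48, slot 11 ⇒ 0x49007 (P1/RW1/US1/PS0)
  ✓ 0x49D46  — 3 lookups
#7 VA=0x242007A3B (r,kernel):
  lvl0: tbl 0x11, slot 9 ⇒ 0x4C007 (P1/RW1/US1/PS0)
  lvl1: tbl 0x4C, slot 16 ⇒ 0x50007 (P1/RW1/US1/PS0)
  lvl2: tbl 0x50, slot 7 ⇒ 0x52007 (P1/RW1/US1/PS0)
  ✓ 0x52A3B  — 3 lookups

Access #0 fault: NONE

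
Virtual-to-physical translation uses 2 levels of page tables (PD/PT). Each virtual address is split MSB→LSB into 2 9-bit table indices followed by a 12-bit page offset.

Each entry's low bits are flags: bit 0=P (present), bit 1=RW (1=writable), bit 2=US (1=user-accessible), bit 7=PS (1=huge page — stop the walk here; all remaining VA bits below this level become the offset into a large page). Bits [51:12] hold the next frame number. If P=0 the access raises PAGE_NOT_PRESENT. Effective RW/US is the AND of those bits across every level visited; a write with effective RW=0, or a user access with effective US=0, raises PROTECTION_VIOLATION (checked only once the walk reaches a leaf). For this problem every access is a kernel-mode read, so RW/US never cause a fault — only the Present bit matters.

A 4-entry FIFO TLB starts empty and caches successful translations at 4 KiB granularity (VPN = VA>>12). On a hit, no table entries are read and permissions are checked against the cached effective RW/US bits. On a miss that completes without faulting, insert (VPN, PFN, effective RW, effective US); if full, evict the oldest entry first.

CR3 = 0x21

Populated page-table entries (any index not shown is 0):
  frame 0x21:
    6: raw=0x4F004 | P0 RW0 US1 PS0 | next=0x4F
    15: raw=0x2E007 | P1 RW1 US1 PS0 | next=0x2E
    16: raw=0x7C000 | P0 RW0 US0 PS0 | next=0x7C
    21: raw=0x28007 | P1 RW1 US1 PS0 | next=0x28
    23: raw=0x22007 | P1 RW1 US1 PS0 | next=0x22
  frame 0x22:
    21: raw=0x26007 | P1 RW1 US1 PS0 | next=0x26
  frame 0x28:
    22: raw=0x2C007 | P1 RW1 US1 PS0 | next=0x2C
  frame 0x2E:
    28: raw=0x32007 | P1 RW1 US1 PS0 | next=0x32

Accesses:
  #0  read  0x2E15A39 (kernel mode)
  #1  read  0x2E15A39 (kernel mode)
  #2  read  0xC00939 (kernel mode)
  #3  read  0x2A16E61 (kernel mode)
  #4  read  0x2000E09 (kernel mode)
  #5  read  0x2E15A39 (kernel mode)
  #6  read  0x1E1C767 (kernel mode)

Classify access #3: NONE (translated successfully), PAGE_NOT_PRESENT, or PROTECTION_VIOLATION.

Trace:
#0 VA=0x2E15A39 (r,kernel):
  L0: frame=0x21 idx=23 entry=0x22007 [P=1 RW=1 US=1 PS=0]
  L1: frame=0x22 idx=21 entry=0x26007 [P=1 RW=1 US=1 PS=0]
  ✓ 0x26A39  — 2 lookups
#1 VA=0x2E15A39 (r,kernel):
  TLB hit vpn=0x2E15 → PA=0x26A39
#2 VA=0xC00939 (r,kernel):
  L0: frame=0x21 idx=6 entry=0x4F004 [P=0 RW=0 US=1 PS=0]
  ✗ PAGE_NOT_PRESENT  [1 reads]
#3 VA=0x2A16E61 (r,kernel):
  L0: frame=0x21 idx=21 entry=0x28007 [P=1 RW=1 US=1 PS=0]
  L1: frame=0x28 idx=22 entry=0x2C007 [P=1 RW=1 US=1 PS=0]
  ✓ 0x2CE61  — 2 lookups
#4 VA=0x2000E09 (r,kernel):
  L0: frame=0x21 idx=16 entry=0x7C000 [P=0 RW=0 US=0 PS=0]
  ✗ PAGE_NOT_PRESENT  [1 reads]
#5 VA=0x2E15A39 (r,kernel):
  TLB hit vpn=0x2E15 → PA=0x26A39
#6 VA=0x1E1C767 (r,kernel):
  L0: frame=0x21 idx=15 entry=0x2E007 [P=1 RW=1 US=1 PS=0]
  L1: frame=0x2E idx=28 entry=0x32007 [P=1 RW=1 US=1 PS=0]
  ✓ 0x32767  — 2 lookups

Access #3 fault: NONE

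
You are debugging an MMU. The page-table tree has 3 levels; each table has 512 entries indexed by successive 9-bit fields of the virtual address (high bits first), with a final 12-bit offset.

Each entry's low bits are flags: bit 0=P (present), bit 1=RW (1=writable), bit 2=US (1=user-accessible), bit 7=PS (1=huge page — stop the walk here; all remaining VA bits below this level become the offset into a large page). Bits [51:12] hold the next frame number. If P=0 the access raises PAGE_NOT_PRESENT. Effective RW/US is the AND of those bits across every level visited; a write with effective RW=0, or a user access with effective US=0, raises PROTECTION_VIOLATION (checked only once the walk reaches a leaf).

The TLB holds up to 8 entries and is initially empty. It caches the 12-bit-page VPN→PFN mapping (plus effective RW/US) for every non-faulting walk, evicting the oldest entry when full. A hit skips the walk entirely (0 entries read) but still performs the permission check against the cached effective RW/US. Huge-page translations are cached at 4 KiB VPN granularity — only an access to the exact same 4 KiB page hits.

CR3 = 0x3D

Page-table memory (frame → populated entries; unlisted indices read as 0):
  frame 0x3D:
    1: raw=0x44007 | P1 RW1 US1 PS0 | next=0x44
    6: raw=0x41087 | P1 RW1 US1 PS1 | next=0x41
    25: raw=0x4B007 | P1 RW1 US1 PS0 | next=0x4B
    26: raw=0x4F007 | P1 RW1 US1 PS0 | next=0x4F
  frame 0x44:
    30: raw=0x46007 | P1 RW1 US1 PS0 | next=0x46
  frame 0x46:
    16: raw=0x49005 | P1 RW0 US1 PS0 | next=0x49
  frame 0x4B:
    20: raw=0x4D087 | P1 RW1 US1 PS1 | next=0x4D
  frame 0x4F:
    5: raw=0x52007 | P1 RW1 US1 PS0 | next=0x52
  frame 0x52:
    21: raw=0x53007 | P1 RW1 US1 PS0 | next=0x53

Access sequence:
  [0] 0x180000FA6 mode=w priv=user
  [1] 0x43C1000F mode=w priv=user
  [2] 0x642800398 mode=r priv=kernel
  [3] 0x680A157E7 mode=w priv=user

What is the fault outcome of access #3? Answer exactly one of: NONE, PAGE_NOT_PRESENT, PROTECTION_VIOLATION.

Trace:
#0 VA=0x180000FA6 (w,user):
  L0 @0x3D[6] → 0x41087  P=1,RW=1,US=1,PS=1
  → PA=0x41FA6 (huge @L0)  (1 entries read)
#1 VA=0x43C1000F (w,user):
  L0 @0x3D[1] → 0x44007  P=1,RW=1,US=1,PS=0
  L1 @0x44[30] → 0x46007  P=1,RW=1,US=1,PS=0
  L2 @0x46[16] → 0x49005  P=1,RW=0,US=1,PS=0
  → PROTECTION_VIOLATION  (3 entries read)
#2 VA=0x642800398 (r,kernel):
  L0 @0x3D[25] → 0x4B007  P=1,RW=1,US=1,PS=0
  L1 @0x4B[20] → 0x4D087  P=1,RW=1,US=1,PS=1
  → PA=0x4D398 (huge @L1)  (2 entries read)
#3 VA=0x680A157E7 (w,user):
  L0 @0x3D[26] → 0x4F007  P=1,RW=1,US=1,PS=0
  L1 @0x4F[5] → 0x52007  P=1,RW=1,US=1,PS=0
  L2 @0x52[21] → 0x53007  P=1,RW=1,US=1,PS=0
  → PA=0x537E7  (3 entries read)

Access #3 fault: NONE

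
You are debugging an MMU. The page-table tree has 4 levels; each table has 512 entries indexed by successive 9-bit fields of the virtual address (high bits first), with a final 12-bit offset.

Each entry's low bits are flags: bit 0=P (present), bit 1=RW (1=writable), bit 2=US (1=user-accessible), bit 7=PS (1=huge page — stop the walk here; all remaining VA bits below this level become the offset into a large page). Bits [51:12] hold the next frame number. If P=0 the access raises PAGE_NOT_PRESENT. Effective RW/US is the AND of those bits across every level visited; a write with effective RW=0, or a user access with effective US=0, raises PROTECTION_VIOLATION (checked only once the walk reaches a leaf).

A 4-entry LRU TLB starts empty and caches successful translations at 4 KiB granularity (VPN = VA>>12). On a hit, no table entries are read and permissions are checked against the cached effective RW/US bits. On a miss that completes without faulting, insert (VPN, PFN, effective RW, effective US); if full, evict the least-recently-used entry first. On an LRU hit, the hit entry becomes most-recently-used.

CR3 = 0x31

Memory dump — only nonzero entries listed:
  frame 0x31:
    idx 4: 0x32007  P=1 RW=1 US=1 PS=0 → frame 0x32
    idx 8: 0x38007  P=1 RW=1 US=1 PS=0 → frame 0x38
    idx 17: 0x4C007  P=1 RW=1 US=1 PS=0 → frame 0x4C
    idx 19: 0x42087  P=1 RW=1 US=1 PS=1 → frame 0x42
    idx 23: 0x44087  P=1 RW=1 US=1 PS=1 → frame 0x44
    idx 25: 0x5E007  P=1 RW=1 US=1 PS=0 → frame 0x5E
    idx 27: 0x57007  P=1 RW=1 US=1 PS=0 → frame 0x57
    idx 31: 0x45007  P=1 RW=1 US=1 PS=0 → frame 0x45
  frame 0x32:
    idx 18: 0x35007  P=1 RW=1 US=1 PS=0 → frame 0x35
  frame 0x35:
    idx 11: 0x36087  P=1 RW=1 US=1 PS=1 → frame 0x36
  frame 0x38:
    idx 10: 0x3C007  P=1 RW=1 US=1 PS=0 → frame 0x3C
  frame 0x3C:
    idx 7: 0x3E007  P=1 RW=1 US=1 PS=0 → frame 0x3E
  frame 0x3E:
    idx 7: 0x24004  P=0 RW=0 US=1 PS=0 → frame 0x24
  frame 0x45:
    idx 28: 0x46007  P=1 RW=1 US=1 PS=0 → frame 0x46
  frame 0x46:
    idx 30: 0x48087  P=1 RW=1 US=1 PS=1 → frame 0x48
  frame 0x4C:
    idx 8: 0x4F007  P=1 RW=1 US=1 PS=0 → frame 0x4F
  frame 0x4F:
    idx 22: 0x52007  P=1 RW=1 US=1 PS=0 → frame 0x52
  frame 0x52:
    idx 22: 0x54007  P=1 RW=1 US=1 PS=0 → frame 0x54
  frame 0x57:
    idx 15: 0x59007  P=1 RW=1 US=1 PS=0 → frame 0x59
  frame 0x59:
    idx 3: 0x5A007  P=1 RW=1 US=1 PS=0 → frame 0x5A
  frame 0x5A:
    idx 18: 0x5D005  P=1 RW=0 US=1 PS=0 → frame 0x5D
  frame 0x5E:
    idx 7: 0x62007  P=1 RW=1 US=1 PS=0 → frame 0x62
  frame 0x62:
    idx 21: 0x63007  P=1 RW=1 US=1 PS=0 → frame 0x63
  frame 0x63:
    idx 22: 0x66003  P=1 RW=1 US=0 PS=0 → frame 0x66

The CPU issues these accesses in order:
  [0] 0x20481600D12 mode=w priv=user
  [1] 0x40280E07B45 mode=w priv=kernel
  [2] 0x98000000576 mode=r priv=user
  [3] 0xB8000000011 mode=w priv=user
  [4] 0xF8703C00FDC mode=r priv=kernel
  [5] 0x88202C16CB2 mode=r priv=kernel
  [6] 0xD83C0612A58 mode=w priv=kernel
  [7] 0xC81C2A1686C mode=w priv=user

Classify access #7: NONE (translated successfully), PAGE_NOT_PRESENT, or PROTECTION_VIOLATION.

Walk each access:
#0 VA=0x20481600D12 (w,user):
  L0: frame=0x31 idx=4 entry=0x32007 [P=1 RW=1 US=1 PS=0]
  L1: frame=0x32 idx=18 entry=0x35007 [P=1 RW=1 US=1 PS=0]
  L2: frame=0x35 idx=11 entry=0x36087 [P=1 RW=1 US=1 PS=1]
  → PA=0x36D12 (huge @L2)  (3 entries read)
#1 VA=0x40280E07B45 (w,kernel):
  L0: frame=0x31 idx=8 entry=0x38007 [P=1 RW=1 US=1 PS=0]
  L1: frame=0x38 idx=10 entry=0x3C007 [P=1 RW=1 US=1 PS=0]
  L2: frame=0x3C idx=7 entry=0x3E007 [P=1 RW=1 US=1 PS=0]
  L3: frame=0x3E idx=7 entry=0x24004 [P=0 RW=0 US=1 PS=0]
  ✗ PAGE_NOT_PRESENT  [4 reads]
#2 VA=0x98000000576 (r,user):
  L0: frame=0x31 idx=19 entry=0x42087 [P=1 RW=1 US=1 PS=1]
  → PA=0x42576 (huge @L0)  (1 entries read)
#3 VA=0xB8000000011 (w,user):
  L0: frame=0x31 idx=23 entry=0x44087 [P=1 RW=1 US=1 PS=1]
  → PA=0x44011 (huge @L0)  (1 entries read)
#4 VA=0xF8703C00FDC (r,kernel):
  L0: frame=0x31 idx=31 entry=0x45007 [P=1 RW=1 US=1 PS=0]
  L1: frame=0x45 idx=28 entry=0x46007 [P=1 RW=1 US=1 PS=0]
  L2: frame=0x46 idx=30 entry=0x48087 [P=1 RW=1 US=1 PS=1]
  → PA=0x48FDC (huge @L2)  (3 entries read)
#5 VA=0x88202C16CB2 (r,kernel):
  L0: frame=0x31 idx=17 entry=0x4C007 [P=1 RW=1 US=1 PS=0]
  L1: frame=0x4C idx=8 entry=0x4F007 [P=1 RW=1 US=1 PS=0]
  L2: frame=0x4F idx=22 entry=0x52007 [P=1 RW=1 US=1 PS=0]
  L3: frame=0x52 idx=22 entry=0x54007 [P=1 RW=1 US=1 PS=0]
  → PA=0x54CB2  (4 entries read)
#6 VA=0xD83C0612A58 (w,kernel):
  L0: frame=0x31 idx=27 entry=0x57007 [P=1 RW=1 US=1 PS=0]
  L1: frame=0x57 idx=15 entry=0x59007 [P=1 RW=1 US=1 PS=0]
  L2: frame=0x59 idx=3 entry=0x5A007 [P=1 RW=1 US=1 PS=0]
  L3: frame=0x5A idx=18 entry=0x5D005 [P=1 RW=0 US=1 PS=0]
  ✗ PROTECTION_VIOLATION  [4 reads]
#7 VA=0xC81C2A1686C (w,user):
  L0: frame=0x31 idx=25 entry=0x5E007 [P=1 RW=1 US=1 PS=0]
  L1: frame=0x5E idx=7 entry=0x62007 [P=1 RW=1 US=1 PS=0]
  L2: frame=0x62 idx=21 entry=0x63007 [P=1 RW=1 US=1 PS=0]
  L3: frame=0x63 idx=22 entry=0x66003 [P=1 RW=1 US=0 PS=0]
  ✗ PROTECTION_VIOLATION  [4 reads]

Access #7 fault: PROTECTION_VIOLATION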